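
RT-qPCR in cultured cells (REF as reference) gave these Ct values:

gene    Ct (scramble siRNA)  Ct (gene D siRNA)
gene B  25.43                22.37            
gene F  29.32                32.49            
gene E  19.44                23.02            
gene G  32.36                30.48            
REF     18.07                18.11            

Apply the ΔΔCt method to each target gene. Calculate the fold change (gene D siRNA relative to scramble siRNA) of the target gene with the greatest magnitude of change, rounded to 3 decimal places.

gene B: ΔΔCt = (22.37−18.11) − (25.43−18.07) = 4.26 − 7.36 = -3.10; fold change = 2^3.10 = 8.574
gene F: ΔΔCt = (32.49−18.11) − (29.32−18.07) = 14.38 − 11.25 = 3.13; fold change = 2^-3.13 = 0.114
gene E: ΔΔCt = (23.02−18.11) − (19.44−18.07) = 4.91 − 1.37 = 3.54; fold change = 2^-3.54 = 0.086
gene G: ΔΔCt = (30.48−18.11) − (32.36−18.07) = 12.37 − 14.29 = -1.92; fold change = 2^1.92 = 3.784
gene E has the largest |ΔΔCt| = 3.54.

0.086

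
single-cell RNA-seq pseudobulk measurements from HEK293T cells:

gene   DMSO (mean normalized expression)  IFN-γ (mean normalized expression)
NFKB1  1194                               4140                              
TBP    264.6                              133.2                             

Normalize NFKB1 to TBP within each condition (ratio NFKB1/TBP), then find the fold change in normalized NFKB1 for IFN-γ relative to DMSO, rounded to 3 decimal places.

NFKB1/TBP (DMSO) = 1194 / 264.6 = 4.5125
NFKB1/TBP (IFN-γ) = 4140 / 133.2 = 31.081
Fold change = 31.081 / 4.5125 = 6.8878

6.888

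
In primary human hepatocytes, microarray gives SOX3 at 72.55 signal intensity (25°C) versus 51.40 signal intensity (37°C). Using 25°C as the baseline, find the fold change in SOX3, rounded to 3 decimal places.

Fold change = 51.40 / 72.55 = 0.7085
SOX3 is downregulated.

0.708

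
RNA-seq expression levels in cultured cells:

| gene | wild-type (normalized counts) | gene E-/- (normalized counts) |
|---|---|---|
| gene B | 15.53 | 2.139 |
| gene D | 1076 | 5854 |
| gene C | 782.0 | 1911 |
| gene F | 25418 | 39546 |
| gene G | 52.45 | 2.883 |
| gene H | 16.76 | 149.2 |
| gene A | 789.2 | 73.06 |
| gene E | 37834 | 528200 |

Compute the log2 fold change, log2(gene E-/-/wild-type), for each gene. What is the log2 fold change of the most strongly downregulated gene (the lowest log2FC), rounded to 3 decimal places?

log2(2.139/15.53) = -2.860  (gene B)
log2(5854/1076) = 2.444  (gene D)
log2(1911/782.0) = 1.289  (gene C)
log2(39546/25418) = 0.638  (gene F)
log2(2.883/52.45) = -4.185  (gene G)
log2(149.2/16.76) = 3.154  (gene H)
log2(73.06/789.2) = -3.433  (gene A)
log2(528200/37834) = 3.803  (gene E)
gene G is most strongly downregulated.

-4.185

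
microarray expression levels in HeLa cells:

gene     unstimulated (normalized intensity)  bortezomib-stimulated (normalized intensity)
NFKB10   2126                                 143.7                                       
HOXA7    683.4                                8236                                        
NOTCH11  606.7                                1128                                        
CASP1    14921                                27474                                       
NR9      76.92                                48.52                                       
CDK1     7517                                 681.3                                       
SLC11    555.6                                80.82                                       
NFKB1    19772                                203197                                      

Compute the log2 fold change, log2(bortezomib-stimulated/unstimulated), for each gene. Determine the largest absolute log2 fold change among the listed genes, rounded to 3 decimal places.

log2(143.7/2126) = -3.887  (NFKB10)
log2(8236/683.4) = 3.591  (HOXA7)
log2(1128/606.7) = 0.895  (NOTCH11)
log2(27474/14921) = 0.881  (CASP1)
log2(48.52/76.92) = -0.665  (NR9)
log2(681.3/7517) = -3.464  (CDK1)
log2(80.82/555.6) = -2.781  (SLC11)
log2(203197/19772) = 3.361  (NFKB1)
The largest magnitude belongs to NFKB10.

3.887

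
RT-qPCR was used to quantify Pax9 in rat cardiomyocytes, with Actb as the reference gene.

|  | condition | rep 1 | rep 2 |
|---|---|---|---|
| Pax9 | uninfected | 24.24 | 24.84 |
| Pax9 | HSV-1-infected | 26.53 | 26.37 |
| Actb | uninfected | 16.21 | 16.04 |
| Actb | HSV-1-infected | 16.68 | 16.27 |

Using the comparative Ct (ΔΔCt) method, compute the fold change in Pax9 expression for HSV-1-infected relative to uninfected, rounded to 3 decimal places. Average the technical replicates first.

Mean Ct: Pax9 uninfected 24.540; Pax9 HSV-1-infected 26.450; Actb uninfected 16.125; Actb HSV-1-infected 16.475
ΔCt(uninfected) = 24.540 − 16.125 = 8.415
ΔCt(HSV-1-infected) = 26.450 − 16.475 = 9.975
ΔΔCt = 9.975 − 8.415 = 1.560
Fold change = 2^(−1.560) = 0.3392

0.339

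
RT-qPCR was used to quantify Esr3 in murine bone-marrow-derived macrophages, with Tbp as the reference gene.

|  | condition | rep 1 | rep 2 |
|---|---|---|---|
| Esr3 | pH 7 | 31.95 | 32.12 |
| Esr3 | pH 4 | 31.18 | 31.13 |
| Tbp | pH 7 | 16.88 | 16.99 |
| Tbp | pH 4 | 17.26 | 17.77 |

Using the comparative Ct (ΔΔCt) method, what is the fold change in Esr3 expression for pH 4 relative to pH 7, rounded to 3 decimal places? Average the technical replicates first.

2.751

Mean Ct: Esr3 pH 7 32.035; Esr3 pH 4 31.155; Tbp pH 7 16.935; Tbp pH 4 17.515
ΔCt(pH 7) = 32.035 − 16.935 = 15.100
ΔCt(pH 4) = 31.155 − 17.515 = 13.640
ΔΔCt = 13.640 − 15.100 = -1.460
Fold change = 2^(−(-1.460)) = 2^1.460 = 2.7511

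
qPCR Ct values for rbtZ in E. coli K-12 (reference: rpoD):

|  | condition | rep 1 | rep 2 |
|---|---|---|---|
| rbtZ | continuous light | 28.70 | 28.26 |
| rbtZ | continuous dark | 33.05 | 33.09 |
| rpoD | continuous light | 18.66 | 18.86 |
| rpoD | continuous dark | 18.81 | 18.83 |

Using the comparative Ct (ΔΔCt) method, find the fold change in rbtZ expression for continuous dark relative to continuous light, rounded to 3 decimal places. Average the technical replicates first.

0.043

Mean Ct: rbtZ continuous light 28.480; rbtZ continuous dark 33.070; rpoD continuous light 18.760; rpoD continuous dark 18.820
ΔCt(continuous light) = 28.480 − 18.760 = 9.720
ΔCt(continuous dark) = 33.070 − 18.820 = 14.250
ΔΔCt = 14.250 − 9.720 = 4.530
Fold change = 2^(−4.530) = 0.0433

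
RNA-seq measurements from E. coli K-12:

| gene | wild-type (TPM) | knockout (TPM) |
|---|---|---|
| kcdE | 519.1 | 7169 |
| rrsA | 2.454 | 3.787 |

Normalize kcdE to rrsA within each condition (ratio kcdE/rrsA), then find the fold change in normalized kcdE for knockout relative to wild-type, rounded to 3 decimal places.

8.949

kcdE/rrsA (wild-type) = 519.1 / 2.454 = 211.53
kcdE/rrsA (knockout) = 7169 / 3.787 = 1893.1
Fold change = 1893.1 / 211.53 = 8.9493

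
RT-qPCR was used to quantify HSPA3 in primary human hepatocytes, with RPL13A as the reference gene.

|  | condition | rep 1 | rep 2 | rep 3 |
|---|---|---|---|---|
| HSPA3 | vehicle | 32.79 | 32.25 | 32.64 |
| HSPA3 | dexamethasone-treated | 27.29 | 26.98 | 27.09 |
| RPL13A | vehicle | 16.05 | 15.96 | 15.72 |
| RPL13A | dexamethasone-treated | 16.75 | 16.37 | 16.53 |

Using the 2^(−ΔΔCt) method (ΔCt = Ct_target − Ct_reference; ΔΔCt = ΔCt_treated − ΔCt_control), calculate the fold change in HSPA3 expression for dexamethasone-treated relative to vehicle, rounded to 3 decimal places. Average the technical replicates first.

Mean Ct: HSPA3 vehicle 32.560; HSPA3 dexamethasone-treated 27.120; RPL13A vehicle 15.910; RPL13A dexamethasone-treated 16.550
ΔCt(vehicle) = 32.560 − 15.910 = 16.650
ΔCt(dexamethasone-treated) = 27.120 − 16.550 = 10.570
ΔΔCt = 10.570 − 16.650 = -6.080
Fold change = 2^(−(-6.080)) = 2^6.080 = 67.6492

67.649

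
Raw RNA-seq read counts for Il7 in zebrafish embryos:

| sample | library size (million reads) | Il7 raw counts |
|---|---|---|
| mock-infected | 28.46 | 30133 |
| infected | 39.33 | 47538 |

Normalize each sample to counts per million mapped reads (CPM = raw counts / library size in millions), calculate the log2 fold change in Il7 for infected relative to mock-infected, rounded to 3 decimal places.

0.191

CPM(mock-infected) = 30133 / 28.46 = 1058.7843
CPM(infected) = 47538 / 39.33 = 1208.6957
Fold change = 1208.6957 / 1058.7843 = 1.14159
log2(1.14159) = 0.1910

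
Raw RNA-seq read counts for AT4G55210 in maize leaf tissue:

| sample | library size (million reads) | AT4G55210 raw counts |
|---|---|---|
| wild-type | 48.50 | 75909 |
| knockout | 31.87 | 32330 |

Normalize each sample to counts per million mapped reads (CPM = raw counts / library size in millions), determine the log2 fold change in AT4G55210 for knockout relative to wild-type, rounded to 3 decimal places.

-0.626

CPM(wild-type) = 75909 / 48.50 = 1565.1340
CPM(knockout) = 32330 / 31.87 = 1014.4336
Fold change = 1014.4336 / 1565.1340 = 0.64814
log2(0.64814) = -0.6256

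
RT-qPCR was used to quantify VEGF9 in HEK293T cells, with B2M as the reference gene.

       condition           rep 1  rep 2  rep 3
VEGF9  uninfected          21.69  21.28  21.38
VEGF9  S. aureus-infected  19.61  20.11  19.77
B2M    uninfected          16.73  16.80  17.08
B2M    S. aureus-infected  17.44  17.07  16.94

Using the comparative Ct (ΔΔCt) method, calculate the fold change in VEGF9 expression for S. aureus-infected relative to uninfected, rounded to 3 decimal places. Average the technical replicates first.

3.732

Mean Ct: VEGF9 uninfected 21.450; VEGF9 S. aureus-infected 19.830; B2M uninfected 16.870; B2M S. aureus-infected 17.150
ΔCt(uninfected) = 21.450 − 16.870 = 4.580
ΔCt(S. aureus-infected) = 19.830 − 17.150 = 2.680
ΔΔCt = 2.680 − 4.580 = -1.900
Fold change = 2^(−(-1.900)) = 2^1.900 = 3.7321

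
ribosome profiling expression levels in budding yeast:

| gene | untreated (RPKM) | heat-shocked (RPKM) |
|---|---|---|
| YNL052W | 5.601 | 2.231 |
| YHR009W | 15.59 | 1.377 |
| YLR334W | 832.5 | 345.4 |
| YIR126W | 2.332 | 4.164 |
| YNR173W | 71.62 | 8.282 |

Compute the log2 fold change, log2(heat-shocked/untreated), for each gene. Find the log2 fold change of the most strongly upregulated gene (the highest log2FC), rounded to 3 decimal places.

0.836

log2(2.231/5.601) = -1.328  (YNL052W)
log2(1.377/15.59) = -3.501  (YHR009W)
log2(345.4/832.5) = -1.269  (YLR334W)
log2(4.164/2.332) = 0.836  (YIR126W)
log2(8.282/71.62) = -3.112  (YNR173W)
YIR126W is most strongly upregulated.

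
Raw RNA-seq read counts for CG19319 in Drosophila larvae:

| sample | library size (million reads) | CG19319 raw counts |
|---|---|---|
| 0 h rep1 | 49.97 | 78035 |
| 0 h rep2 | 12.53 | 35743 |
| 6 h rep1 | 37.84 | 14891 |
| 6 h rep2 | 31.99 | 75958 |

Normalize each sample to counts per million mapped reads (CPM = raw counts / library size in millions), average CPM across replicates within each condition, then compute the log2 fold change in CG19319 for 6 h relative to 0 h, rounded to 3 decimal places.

-0.673

CPM(0 h rep1) = 78035 / 49.97 = 1561.6370
CPM(0 h rep2) = 35743 / 12.53 = 2852.5938
CPM(6 h rep1) = 14891 / 37.84 = 393.5254
CPM(6 h rep2) = 75958 / 31.99 = 2374.4295
mean CPM(0 h) = 2207.1154; mean CPM(6 h) = 1383.9774
Fold change = 1383.9774 / 2207.1154 = 0.62705
log2(0.62705) = -0.6733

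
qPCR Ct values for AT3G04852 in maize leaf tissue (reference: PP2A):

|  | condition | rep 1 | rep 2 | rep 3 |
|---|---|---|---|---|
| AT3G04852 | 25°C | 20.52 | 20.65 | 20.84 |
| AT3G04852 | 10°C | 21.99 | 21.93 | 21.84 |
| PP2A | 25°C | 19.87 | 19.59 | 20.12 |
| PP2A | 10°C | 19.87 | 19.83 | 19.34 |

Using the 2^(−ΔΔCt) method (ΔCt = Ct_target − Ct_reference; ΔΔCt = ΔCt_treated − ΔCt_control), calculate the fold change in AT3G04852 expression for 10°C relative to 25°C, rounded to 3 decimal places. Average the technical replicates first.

Mean Ct: AT3G04852 25°C 20.670; AT3G04852 10°C 21.920; PP2A 25°C 19.860; PP2A 10°C 19.680
ΔCt(25°C) = 20.670 − 19.860 = 0.810
ΔCt(10°C) = 21.920 − 19.680 = 2.240
ΔΔCt = 2.240 − 0.810 = 1.430
Fold change = 2^(−1.430) = 0.3711

0.371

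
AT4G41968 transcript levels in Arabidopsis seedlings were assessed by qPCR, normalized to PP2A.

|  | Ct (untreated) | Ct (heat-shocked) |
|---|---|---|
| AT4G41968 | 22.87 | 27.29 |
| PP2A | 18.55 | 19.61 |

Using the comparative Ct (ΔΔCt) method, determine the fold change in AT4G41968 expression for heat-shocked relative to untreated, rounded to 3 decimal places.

0.097

ΔCt(untreated) = 22.870 − 18.550 = 4.320
ΔCt(heat-shocked) = 27.290 − 19.610 = 7.680
ΔΔCt = 7.680 − 4.320 = 3.360
Fold change = 2^(−3.360) = 0.0974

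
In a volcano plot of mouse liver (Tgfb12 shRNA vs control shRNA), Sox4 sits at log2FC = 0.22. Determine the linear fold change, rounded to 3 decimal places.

Fold change = 2^(0.22) = 1.1647

1.165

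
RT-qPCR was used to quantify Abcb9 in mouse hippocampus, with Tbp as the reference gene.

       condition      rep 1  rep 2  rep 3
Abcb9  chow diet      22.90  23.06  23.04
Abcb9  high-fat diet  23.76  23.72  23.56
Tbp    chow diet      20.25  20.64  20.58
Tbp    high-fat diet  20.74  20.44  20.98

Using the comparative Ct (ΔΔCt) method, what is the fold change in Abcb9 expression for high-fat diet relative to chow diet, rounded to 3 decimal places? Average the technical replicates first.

0.732

Mean Ct: Abcb9 chow diet 23.000; Abcb9 high-fat diet 23.680; Tbp chow diet 20.490; Tbp high-fat diet 20.720
ΔCt(chow diet) = 23.000 − 20.490 = 2.510
ΔCt(high-fat diet) = 23.680 − 20.720 = 2.960
ΔΔCt = 2.960 − 2.510 = 0.450
Fold change = 2^(−0.450) = 0.7320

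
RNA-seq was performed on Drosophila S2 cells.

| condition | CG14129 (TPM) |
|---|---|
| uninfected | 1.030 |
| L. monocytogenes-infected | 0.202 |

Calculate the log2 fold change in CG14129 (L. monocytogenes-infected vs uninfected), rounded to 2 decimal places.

Fold change = 0.202 / 1.030 = 0.1961
log2(0.1961) = -2.350

-2.35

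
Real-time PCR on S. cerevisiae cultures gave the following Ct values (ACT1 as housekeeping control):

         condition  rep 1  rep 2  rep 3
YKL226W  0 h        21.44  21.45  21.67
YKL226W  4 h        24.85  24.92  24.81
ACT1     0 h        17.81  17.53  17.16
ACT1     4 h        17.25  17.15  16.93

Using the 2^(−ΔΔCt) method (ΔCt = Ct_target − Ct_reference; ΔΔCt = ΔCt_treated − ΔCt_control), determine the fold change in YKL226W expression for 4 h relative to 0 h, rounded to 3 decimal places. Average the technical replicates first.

Mean Ct: YKL226W 0 h 21.520; YKL226W 4 h 24.860; ACT1 0 h 17.500; ACT1 4 h 17.110
ΔCt(0 h) = 21.520 − 17.500 = 4.020
ΔCt(4 h) = 24.860 − 17.110 = 7.750
ΔΔCt = 7.750 − 4.020 = 3.730
Fold change = 2^(−3.730) = 0.0754

0.075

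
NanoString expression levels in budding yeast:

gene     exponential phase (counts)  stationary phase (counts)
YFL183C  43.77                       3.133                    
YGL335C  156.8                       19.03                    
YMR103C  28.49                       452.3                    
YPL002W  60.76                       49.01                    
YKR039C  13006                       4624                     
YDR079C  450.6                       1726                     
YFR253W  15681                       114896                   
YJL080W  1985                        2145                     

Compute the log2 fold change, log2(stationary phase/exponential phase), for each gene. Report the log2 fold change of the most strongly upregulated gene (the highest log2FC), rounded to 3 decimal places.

3.989

log2(3.133/43.77) = -3.804  (YFL183C)
log2(19.03/156.8) = -3.043  (YGL335C)
log2(452.3/28.49) = 3.989  (YMR103C)
log2(49.01/60.76) = -0.310  (YPL002W)
log2(4624/13006) = -1.492  (YKR039C)
log2(1726/450.6) = 1.938  (YDR079C)
log2(114896/15681) = 2.873  (YFR253W)
log2(2145/1985) = 0.112  (YJL080W)
YMR103C is most strongly upregulated.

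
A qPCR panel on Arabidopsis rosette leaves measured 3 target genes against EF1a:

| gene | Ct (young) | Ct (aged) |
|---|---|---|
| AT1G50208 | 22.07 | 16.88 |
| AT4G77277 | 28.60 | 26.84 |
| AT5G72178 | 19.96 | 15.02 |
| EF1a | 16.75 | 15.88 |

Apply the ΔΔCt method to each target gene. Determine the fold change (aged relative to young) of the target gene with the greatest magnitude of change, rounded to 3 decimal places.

AT1G50208: ΔΔCt = (16.88−15.88) − (22.07−16.75) = 1.00 − 5.32 = -4.32; fold change = 2^4.32 = 19.973
AT4G77277: ΔΔCt = (26.84−15.88) − (28.60−16.75) = 10.96 − 11.85 = -0.89; fold change = 2^0.89 = 1.853
AT5G72178: ΔΔCt = (15.02−15.88) − (19.96−16.75) = -0.86 − 3.21 = -4.07; fold change = 2^4.07 = 16.795
AT1G50208 has the largest |ΔΔCt| = 4.32.

19.973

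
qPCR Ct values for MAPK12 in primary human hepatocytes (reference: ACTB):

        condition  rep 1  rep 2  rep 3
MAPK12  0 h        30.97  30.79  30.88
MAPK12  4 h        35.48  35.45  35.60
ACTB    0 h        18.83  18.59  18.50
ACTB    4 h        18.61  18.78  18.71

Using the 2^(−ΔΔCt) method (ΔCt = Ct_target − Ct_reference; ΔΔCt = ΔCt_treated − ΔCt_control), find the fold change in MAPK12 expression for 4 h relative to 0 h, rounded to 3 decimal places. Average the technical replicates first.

Mean Ct: MAPK12 0 h 30.880; MAPK12 4 h 35.510; ACTB 0 h 18.640; ACTB 4 h 18.700
ΔCt(0 h) = 30.880 − 18.640 = 12.240
ΔCt(4 h) = 35.510 − 18.700 = 16.810
ΔΔCt = 16.810 − 12.240 = 4.570
Fold change = 2^(−4.570) = 0.0421

0.042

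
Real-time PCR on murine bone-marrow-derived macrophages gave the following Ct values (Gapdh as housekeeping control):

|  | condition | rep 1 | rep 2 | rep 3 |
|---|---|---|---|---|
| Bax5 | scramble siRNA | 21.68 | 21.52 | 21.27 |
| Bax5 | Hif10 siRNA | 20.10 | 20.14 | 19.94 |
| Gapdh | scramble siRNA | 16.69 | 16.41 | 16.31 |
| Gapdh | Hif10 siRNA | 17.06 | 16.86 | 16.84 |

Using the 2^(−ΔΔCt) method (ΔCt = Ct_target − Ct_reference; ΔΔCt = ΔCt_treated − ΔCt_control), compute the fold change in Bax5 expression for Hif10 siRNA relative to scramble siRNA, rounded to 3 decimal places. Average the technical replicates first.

3.681

Mean Ct: Bax5 scramble siRNA 21.490; Bax5 Hif10 siRNA 20.060; Gapdh scramble siRNA 16.470; Gapdh Hif10 siRNA 16.920
ΔCt(scramble siRNA) = 21.490 − 16.470 = 5.020
ΔCt(Hif10 siRNA) = 20.060 − 16.920 = 3.140
ΔΔCt = 3.140 − 5.020 = -1.880
Fold change = 2^(−(-1.880)) = 2^1.880 = 3.6808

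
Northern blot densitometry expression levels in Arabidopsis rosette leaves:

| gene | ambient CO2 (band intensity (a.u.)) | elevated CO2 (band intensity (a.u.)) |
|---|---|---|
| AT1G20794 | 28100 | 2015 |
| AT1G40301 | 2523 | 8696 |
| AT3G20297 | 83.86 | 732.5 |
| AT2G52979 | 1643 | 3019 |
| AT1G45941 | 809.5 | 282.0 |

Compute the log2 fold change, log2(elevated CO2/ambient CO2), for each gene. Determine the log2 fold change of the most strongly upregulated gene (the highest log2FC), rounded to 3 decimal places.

3.127

log2(2015/28100) = -3.802  (AT1G20794)
log2(8696/2523) = 1.785  (AT1G40301)
log2(732.5/83.86) = 3.127  (AT3G20297)
log2(3019/1643) = 0.878  (AT2G52979)
log2(282.0/809.5) = -1.521  (AT1G45941)
AT3G20297 is most strongly upregulated.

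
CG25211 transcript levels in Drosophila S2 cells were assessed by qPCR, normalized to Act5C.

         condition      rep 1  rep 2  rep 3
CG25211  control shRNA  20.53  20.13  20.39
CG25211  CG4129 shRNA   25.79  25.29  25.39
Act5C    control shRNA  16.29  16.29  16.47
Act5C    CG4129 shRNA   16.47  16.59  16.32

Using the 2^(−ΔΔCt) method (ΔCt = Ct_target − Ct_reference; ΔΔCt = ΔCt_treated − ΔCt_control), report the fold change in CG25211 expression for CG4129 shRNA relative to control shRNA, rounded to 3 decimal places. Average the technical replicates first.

0.031

Mean Ct: CG25211 control shRNA 20.350; CG25211 CG4129 shRNA 25.490; Act5C control shRNA 16.350; Act5C CG4129 shRNA 16.460
ΔCt(control shRNA) = 20.350 − 16.350 = 4.000
ΔCt(CG4129 shRNA) = 25.490 − 16.460 = 9.030
ΔΔCt = 9.030 − 4.000 = 5.030
Fold change = 2^(−5.030) = 0.0306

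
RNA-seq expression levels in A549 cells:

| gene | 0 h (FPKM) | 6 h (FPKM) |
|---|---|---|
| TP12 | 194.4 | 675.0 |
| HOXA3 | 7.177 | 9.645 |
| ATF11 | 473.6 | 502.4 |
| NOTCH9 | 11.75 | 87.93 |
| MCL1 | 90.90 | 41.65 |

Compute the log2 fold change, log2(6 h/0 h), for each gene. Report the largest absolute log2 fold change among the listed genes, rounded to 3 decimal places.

2.904

log2(675.0/194.4) = 1.796  (TP12)
log2(9.645/7.177) = 0.426  (HOXA3)
log2(502.4/473.6) = 0.085  (ATF11)
log2(87.93/11.75) = 2.904  (NOTCH9)
log2(41.65/90.90) = -1.126  (MCL1)
The largest magnitude belongs to NOTCH9.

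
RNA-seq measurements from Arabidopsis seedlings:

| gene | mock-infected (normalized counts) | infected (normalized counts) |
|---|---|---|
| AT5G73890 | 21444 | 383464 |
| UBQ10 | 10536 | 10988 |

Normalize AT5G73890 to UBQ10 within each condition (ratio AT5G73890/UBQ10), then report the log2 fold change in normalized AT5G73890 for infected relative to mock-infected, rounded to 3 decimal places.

AT5G73890/UBQ10 (mock-infected) = 21444 / 10536 = 2.0353
AT5G73890/UBQ10 (infected) = 383464 / 10988 = 34.898
Fold change = 34.898 / 2.0353 = 17.1465
log2(17.1465) = 4.0998

4.100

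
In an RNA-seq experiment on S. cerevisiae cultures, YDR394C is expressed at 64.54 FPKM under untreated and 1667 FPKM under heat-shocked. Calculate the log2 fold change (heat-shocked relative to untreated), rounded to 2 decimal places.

Fold change = 1667 / 64.54 = 25.8289
log2(25.8289) = 4.691

4.69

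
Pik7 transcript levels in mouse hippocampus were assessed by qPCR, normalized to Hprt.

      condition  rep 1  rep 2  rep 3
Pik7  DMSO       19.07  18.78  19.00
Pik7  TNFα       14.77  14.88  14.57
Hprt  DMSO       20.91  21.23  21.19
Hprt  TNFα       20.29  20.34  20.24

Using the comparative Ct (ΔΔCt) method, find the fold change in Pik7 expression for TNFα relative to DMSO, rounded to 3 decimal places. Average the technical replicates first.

Mean Ct: Pik7 DMSO 18.950; Pik7 TNFα 14.740; Hprt DMSO 21.110; Hprt TNFα 20.290
ΔCt(DMSO) = 18.950 − 21.110 = -2.160
ΔCt(TNFα) = 14.740 − 20.290 = -5.550
ΔΔCt = -5.550 − (-2.160) = -3.390
Fold change = 2^(−(-3.390)) = 2^3.390 = 10.4831

10.483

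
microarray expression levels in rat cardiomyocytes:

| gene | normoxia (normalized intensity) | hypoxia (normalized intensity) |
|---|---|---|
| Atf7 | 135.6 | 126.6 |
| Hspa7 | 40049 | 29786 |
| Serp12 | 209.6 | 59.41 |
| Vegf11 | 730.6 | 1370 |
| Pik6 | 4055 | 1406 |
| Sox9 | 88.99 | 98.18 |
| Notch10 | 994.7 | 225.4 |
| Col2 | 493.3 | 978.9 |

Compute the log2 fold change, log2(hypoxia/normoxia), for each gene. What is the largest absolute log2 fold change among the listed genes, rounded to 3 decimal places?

2.142

log2(126.6/135.6) = -0.099  (Atf7)
log2(29786/40049) = -0.427  (Hspa7)
log2(59.41/209.6) = -1.819  (Serp12)
log2(1370/730.6) = 0.907  (Vegf11)
log2(1406/4055) = -1.528  (Pik6)
log2(98.18/88.99) = 0.142  (Sox9)
log2(225.4/994.7) = -2.142  (Notch10)
log2(978.9/493.3) = 0.989  (Col2)
The largest magnitude belongs to Notch10.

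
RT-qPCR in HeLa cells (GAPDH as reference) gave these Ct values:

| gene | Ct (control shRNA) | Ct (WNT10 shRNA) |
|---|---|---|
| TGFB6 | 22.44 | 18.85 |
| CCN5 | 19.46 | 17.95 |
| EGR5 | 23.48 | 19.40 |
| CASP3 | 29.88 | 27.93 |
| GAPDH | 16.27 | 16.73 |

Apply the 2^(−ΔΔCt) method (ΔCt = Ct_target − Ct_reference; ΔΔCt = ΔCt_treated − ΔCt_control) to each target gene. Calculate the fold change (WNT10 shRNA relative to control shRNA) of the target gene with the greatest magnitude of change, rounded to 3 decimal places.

23.264

TGFB6: ΔΔCt = (18.85−16.73) − (22.44−16.27) = 2.12 − 6.17 = -4.05; fold change = 2^4.05 = 16.564
CCN5: ΔΔCt = (17.95−16.73) − (19.46−16.27) = 1.22 − 3.19 = -1.97; fold change = 2^1.97 = 3.918
EGR5: ΔΔCt = (19.40−16.73) − (23.48−16.27) = 2.67 − 7.21 = -4.54; fold change = 2^4.54 = 23.264
CASP3: ΔΔCt = (27.93−16.73) − (29.88−16.27) = 11.20 − 13.61 = -2.41; fold change = 2^2.41 = 5.315
EGR5 has the largest |ΔΔCt| = 4.54.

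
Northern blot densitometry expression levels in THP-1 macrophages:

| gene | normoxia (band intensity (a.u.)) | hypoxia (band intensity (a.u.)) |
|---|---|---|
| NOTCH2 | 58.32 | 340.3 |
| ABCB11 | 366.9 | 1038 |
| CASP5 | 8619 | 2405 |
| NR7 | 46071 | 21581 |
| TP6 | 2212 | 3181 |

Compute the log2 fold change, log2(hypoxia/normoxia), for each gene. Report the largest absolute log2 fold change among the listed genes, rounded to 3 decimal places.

log2(340.3/58.32) = 2.545  (NOTCH2)
log2(1038/366.9) = 1.500  (ABCB11)
log2(2405/8619) = -1.841  (CASP5)
log2(21581/46071) = -1.094  (NR7)
log2(3181/2212) = 0.524  (TP6)
The largest magnitude belongs to NOTCH2.

2.545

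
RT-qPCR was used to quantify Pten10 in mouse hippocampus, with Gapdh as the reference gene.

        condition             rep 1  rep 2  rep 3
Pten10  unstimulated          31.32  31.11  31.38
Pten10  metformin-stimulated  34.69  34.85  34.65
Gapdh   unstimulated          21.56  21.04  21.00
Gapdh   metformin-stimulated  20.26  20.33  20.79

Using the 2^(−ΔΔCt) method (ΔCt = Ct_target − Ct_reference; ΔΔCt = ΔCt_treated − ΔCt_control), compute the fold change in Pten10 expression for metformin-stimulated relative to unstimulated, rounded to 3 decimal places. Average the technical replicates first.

Mean Ct: Pten10 unstimulated 31.270; Pten10 metformin-stimulated 34.730; Gapdh unstimulated 21.200; Gapdh metformin-stimulated 20.460
ΔCt(unstimulated) = 31.270 − 21.200 = 10.070
ΔCt(metformin-stimulated) = 34.730 − 20.460 = 14.270
ΔΔCt = 14.270 − 10.070 = 4.200
Fold change = 2^(−4.200) = 0.0544

0.054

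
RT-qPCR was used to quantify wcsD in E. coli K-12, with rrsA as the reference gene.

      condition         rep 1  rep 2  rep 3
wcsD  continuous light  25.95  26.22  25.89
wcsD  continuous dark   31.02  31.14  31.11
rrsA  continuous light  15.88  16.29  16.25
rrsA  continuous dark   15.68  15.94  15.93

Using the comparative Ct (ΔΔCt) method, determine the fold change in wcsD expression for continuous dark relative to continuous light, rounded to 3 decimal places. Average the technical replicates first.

0.024

Mean Ct: wcsD continuous light 26.020; wcsD continuous dark 31.090; rrsA continuous light 16.140; rrsA continuous dark 15.850
ΔCt(continuous light) = 26.020 − 16.140 = 9.880
ΔCt(continuous dark) = 31.090 − 15.850 = 15.240
ΔΔCt = 15.240 − 9.880 = 5.360
Fold change = 2^(−5.360) = 0.0243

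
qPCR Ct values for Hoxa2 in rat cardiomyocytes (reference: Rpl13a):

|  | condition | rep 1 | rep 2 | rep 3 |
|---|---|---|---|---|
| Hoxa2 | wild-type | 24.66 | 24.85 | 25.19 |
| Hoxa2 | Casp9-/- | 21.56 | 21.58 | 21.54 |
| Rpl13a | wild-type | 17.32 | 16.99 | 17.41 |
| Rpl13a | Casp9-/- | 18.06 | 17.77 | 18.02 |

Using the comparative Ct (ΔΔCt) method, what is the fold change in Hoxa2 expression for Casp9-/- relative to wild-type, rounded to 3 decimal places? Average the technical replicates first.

16.564

Mean Ct: Hoxa2 wild-type 24.900; Hoxa2 Casp9-/- 21.560; Rpl13a wild-type 17.240; Rpl13a Casp9-/- 17.950
ΔCt(wild-type) = 24.900 − 17.240 = 7.660
ΔCt(Casp9-/-) = 21.560 − 17.950 = 3.610
ΔΔCt = 3.610 − 7.660 = -4.050
Fold change = 2^(−(-4.050)) = 2^4.050 = 16.5642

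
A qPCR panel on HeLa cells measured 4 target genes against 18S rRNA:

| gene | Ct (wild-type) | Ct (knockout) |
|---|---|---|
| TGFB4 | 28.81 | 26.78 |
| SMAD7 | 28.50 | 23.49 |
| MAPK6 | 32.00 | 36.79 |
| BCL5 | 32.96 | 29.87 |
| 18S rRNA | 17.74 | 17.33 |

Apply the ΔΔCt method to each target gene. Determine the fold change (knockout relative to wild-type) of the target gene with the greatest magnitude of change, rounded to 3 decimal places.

0.027

TGFB4: ΔΔCt = (26.78−17.33) − (28.81−17.74) = 9.45 − 11.07 = -1.62; fold change = 2^1.62 = 3.074
SMAD7: ΔΔCt = (23.49−17.33) − (28.50−17.74) = 6.16 − 10.76 = -4.60; fold change = 2^4.60 = 24.251
MAPK6: ΔΔCt = (36.79−17.33) − (32.00−17.74) = 19.46 − 14.26 = 5.20; fold change = 2^-5.20 = 0.027
BCL5: ΔΔCt = (29.87−17.33) − (32.96−17.74) = 12.54 − 15.22 = -2.68; fold change = 2^2.68 = 6.409
MAPK6 has the largest |ΔΔCt| = 5.20.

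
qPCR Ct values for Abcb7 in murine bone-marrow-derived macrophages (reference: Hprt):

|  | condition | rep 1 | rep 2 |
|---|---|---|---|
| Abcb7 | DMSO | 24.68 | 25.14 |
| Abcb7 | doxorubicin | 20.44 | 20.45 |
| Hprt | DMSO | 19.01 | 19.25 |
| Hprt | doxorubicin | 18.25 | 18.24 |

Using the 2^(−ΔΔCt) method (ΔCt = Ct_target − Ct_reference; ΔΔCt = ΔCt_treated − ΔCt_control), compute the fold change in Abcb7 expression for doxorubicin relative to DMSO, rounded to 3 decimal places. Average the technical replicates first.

Mean Ct: Abcb7 DMSO 24.910; Abcb7 doxorubicin 20.445; Hprt DMSO 19.130; Hprt doxorubicin 18.245
ΔCt(DMSO) = 24.910 − 19.130 = 5.780
ΔCt(doxorubicin) = 20.445 − 18.245 = 2.200
ΔΔCt = 2.200 − 5.780 = -3.580
Fold change = 2^(−(-3.580)) = 2^3.580 = 11.9588

11.959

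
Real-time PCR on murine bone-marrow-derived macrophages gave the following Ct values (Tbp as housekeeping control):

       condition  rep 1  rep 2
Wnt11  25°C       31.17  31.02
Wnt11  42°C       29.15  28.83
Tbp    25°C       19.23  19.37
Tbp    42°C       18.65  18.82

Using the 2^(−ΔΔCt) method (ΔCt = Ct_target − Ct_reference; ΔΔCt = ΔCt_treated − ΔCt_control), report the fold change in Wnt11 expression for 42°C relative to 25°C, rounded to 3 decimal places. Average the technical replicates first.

2.908

Mean Ct: Wnt11 25°C 31.095; Wnt11 42°C 28.990; Tbp 25°C 19.300; Tbp 42°C 18.735
ΔCt(25°C) = 31.095 − 19.300 = 11.795
ΔCt(42°C) = 28.990 − 18.735 = 10.255
ΔΔCt = 10.255 − 11.795 = -1.540
Fold change = 2^(−(-1.540)) = 2^1.540 = 2.9079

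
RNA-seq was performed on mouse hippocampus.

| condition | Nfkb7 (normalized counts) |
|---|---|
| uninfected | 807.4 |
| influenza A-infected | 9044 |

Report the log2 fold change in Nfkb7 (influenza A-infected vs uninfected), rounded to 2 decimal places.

3.49

Fold change = 9044 / 807.4 = 11.2014
log2(11.2014) = 3.486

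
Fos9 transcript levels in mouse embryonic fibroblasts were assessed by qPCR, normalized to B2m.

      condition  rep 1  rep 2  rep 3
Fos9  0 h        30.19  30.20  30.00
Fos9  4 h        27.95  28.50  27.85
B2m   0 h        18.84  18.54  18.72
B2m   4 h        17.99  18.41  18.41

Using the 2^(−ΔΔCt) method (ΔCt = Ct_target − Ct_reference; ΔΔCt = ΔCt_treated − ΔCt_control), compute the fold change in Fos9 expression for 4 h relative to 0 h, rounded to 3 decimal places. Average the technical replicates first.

Mean Ct: Fos9 0 h 30.130; Fos9 4 h 28.100; B2m 0 h 18.700; B2m 4 h 18.270
ΔCt(0 h) = 30.130 − 18.700 = 11.430
ΔCt(4 h) = 28.100 − 18.270 = 9.830
ΔΔCt = 9.830 − 11.430 = -1.600
Fold change = 2^(−(-1.600)) = 2^1.600 = 3.0314

3.031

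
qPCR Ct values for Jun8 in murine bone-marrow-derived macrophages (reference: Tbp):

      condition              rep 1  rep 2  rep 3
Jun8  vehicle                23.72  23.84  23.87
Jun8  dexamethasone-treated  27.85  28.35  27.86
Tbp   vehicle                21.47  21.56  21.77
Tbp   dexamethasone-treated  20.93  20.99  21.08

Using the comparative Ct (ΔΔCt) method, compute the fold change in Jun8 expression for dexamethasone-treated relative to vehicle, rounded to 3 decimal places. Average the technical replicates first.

Mean Ct: Jun8 vehicle 23.810; Jun8 dexamethasone-treated 28.020; Tbp vehicle 21.600; Tbp dexamethasone-treated 21.000
ΔCt(vehicle) = 23.810 − 21.600 = 2.210
ΔCt(dexamethasone-treated) = 28.020 − 21.000 = 7.020
ΔΔCt = 7.020 − 2.210 = 4.810
Fold change = 2^(−4.810) = 0.0356

0.036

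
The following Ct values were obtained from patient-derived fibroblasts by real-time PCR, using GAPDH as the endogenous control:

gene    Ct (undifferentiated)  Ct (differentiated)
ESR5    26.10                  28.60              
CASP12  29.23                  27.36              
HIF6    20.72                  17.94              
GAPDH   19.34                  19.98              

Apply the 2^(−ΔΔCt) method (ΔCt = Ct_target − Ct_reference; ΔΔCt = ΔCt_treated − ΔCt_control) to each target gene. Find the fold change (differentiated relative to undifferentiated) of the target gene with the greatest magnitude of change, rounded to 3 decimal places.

10.703

ESR5: ΔΔCt = (28.60−19.98) − (26.10−19.34) = 8.62 − 6.76 = 1.86; fold change = 2^-1.86 = 0.275
CASP12: ΔΔCt = (27.36−19.98) − (29.23−19.34) = 7.38 − 9.89 = -2.51; fold change = 2^2.51 = 5.696
HIF6: ΔΔCt = (17.94−19.98) − (20.72−19.34) = -2.04 − 1.38 = -3.42; fold change = 2^3.42 = 10.703
HIF6 has the largest |ΔΔCt| = 3.42.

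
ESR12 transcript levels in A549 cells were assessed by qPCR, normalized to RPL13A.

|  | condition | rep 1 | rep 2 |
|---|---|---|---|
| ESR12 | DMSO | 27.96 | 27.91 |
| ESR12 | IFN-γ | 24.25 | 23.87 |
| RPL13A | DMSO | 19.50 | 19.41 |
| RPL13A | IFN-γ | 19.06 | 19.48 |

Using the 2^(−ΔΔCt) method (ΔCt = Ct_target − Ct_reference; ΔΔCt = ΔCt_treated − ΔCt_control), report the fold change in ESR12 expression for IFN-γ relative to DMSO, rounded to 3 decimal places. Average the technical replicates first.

12.906

Mean Ct: ESR12 DMSO 27.935; ESR12 IFN-γ 24.060; RPL13A DMSO 19.455; RPL13A IFN-γ 19.270
ΔCt(DMSO) = 27.935 − 19.455 = 8.480
ΔCt(IFN-γ) = 24.060 − 19.270 = 4.790
ΔΔCt = 4.790 − 8.480 = -3.690
Fold change = 2^(−(-3.690)) = 2^3.690 = 12.9063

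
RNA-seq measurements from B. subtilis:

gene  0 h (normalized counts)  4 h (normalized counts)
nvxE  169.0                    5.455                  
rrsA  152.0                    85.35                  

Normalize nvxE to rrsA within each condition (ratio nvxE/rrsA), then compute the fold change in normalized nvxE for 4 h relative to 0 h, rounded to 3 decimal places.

0.057

nvxE/rrsA (0 h) = 169.0 / 152.0 = 1.1118
nvxE/rrsA (4 h) = 5.455 / 85.35 = 0.063913
Fold change = 0.063913 / 1.1118 = 0.0575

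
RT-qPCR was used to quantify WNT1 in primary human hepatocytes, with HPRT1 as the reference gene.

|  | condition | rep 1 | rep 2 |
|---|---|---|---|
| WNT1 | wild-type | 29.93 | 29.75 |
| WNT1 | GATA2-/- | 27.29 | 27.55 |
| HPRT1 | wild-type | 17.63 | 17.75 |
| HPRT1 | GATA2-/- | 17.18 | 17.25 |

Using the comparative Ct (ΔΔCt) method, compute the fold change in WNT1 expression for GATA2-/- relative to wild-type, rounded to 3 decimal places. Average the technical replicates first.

Mean Ct: WNT1 wild-type 29.840; WNT1 GATA2-/- 27.420; HPRT1 wild-type 17.690; HPRT1 GATA2-/- 17.215
ΔCt(wild-type) = 29.840 − 17.690 = 12.150
ΔCt(GATA2-/-) = 27.420 − 17.215 = 10.205
ΔΔCt = 10.205 − 12.150 = -1.945
Fold change = 2^(−(-1.945)) = 2^1.945 = 3.8504

3.850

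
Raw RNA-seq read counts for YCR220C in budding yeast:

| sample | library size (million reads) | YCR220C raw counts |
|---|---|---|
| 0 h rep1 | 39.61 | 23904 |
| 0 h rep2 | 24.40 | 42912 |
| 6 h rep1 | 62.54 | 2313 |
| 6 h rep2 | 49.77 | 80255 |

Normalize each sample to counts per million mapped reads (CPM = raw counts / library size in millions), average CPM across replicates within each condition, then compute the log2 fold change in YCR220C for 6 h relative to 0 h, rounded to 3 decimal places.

CPM(0 h rep1) = 23904 / 39.61 = 603.4840
CPM(0 h rep2) = 42912 / 24.40 = 1758.6885
CPM(6 h rep1) = 2313 / 62.54 = 36.9843
CPM(6 h rep2) = 80255 / 49.77 = 1612.5176
mean CPM(0 h) = 1181.0862; mean CPM(6 h) = 824.7510
Fold change = 824.7510 / 1181.0862 = 0.69830
log2(0.69830) = -0.5181

-0.518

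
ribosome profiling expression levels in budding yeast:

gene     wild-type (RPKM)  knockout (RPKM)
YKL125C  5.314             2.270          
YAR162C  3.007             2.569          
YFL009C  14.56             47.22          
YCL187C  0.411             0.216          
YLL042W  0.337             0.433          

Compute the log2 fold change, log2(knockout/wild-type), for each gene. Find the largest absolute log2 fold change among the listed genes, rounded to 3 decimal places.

log2(2.270/5.314) = -1.227  (YKL125C)
log2(2.569/3.007) = -0.227  (YAR162C)
log2(47.22/14.56) = 1.697  (YFL009C)
log2(0.216/0.411) = -0.928  (YCL187C)
log2(0.433/0.337) = 0.362  (YLL042W)
The largest magnitude belongs to YFL009C.

1.697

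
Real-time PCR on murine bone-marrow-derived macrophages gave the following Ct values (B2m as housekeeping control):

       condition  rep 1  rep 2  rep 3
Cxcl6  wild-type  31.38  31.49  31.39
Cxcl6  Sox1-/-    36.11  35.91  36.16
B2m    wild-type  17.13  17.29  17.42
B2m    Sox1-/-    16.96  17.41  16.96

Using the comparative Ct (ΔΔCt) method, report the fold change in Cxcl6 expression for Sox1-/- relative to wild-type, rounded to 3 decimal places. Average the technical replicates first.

Mean Ct: Cxcl6 wild-type 31.420; Cxcl6 Sox1-/- 36.060; B2m wild-type 17.280; B2m Sox1-/- 17.110
ΔCt(wild-type) = 31.420 − 17.280 = 14.140
ΔCt(Sox1-/-) = 36.060 − 17.110 = 18.950
ΔΔCt = 18.950 − 14.140 = 4.810
Fold change = 2^(−4.810) = 0.0356

0.036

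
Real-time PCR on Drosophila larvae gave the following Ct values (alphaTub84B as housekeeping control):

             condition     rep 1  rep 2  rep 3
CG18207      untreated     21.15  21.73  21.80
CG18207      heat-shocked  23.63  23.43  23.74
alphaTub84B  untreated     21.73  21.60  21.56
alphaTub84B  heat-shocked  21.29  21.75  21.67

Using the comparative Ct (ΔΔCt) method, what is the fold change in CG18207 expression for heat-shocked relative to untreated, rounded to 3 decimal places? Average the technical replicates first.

Mean Ct: CG18207 untreated 21.560; CG18207 heat-shocked 23.600; alphaTub84B untreated 21.630; alphaTub84B heat-shocked 21.570
ΔCt(untreated) = 21.560 − 21.630 = -0.070
ΔCt(heat-shocked) = 23.600 − 21.570 = 2.030
ΔΔCt = 2.030 − (-0.070) = 2.100
Fold change = 2^(−2.100) = 0.2333

0.233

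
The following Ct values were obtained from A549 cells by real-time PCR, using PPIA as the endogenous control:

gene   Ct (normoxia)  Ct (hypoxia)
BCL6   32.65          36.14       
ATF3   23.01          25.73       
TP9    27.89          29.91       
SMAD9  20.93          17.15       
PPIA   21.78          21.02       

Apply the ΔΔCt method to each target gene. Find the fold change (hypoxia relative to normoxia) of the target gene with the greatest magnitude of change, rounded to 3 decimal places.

0.053

BCL6: ΔΔCt = (36.14−21.02) − (32.65−21.78) = 15.12 − 10.87 = 4.25; fold change = 2^-4.25 = 0.053
ATF3: ΔΔCt = (25.73−21.02) − (23.01−21.78) = 4.71 − 1.23 = 3.48; fold change = 2^-3.48 = 0.090
TP9: ΔΔCt = (29.91−21.02) − (27.89−21.78) = 8.89 − 6.11 = 2.78; fold change = 2^-2.78 = 0.146
SMAD9: ΔΔCt = (17.15−21.02) − (20.93−21.78) = -3.87 − (-0.85) = -3.02; fold change = 2^3.02 = 8.112
BCL6 has the largest |ΔΔCt| = 4.25.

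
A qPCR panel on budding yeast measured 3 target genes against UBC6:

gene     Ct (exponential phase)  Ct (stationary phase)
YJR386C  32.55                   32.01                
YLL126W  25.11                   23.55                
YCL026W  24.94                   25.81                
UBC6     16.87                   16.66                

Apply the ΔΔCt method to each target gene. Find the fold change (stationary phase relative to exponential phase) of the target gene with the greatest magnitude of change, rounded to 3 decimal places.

YJR386C: ΔΔCt = (32.01−16.66) − (32.55−16.87) = 15.35 − 15.68 = -0.33; fold change = 2^0.33 = 1.257
YLL126W: ΔΔCt = (23.55−16.66) − (25.11−16.87) = 6.89 − 8.24 = -1.35; fold change = 2^1.35 = 2.549
YCL026W: ΔΔCt = (25.81−16.66) − (24.94−16.87) = 9.15 − 8.07 = 1.08; fold change = 2^-1.08 = 0.473
YLL126W has the largest |ΔΔCt| = 1.35.

2.549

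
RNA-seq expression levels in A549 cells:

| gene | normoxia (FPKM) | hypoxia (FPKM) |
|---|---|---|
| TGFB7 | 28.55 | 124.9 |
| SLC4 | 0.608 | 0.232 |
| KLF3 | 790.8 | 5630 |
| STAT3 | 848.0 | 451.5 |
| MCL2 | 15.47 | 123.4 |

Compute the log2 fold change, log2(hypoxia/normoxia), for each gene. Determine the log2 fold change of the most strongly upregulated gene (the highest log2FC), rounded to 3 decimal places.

2.996

log2(124.9/28.55) = 2.129  (TGFB7)
log2(0.232/0.608) = -1.390  (SLC4)
log2(5630/790.8) = 2.832  (KLF3)
log2(451.5/848.0) = -0.909  (STAT3)
log2(123.4/15.47) = 2.996  (MCL2)
MCL2 is most strongly upregulated.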